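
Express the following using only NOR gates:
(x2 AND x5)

((x2 NOR x2) NOR (x5 NOR x5))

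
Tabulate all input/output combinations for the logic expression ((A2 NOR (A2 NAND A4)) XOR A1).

A2 | A1 | A4 | Output
---------------------
0 | 0 | 0 | 0
0 | 0 | 1 | 0
0 | 1 | 0 | 1
0 | 1 | 1 | 1
1 | 0 | 0 | 0
1 | 0 | 1 | 0
1 | 1 | 0 | 1
1 | 1 | 1 | 1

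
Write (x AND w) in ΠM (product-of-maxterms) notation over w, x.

ΠM(0, 1, 2) = (w OR x) AND (w OR NOT x) AND (NOT w OR x)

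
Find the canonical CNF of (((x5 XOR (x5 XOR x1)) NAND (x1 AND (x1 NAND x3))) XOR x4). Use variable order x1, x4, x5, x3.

(x1 OR NOT x4 OR x5 OR x3) AND (x1 OR NOT x4 OR x5 OR NOT x3) AND (x1 OR NOT x4 OR NOT x5 OR x3) AND (x1 OR NOT x4 OR NOT x5 OR NOT x3) AND (NOT x1 OR x4 OR x5 OR x3) AND (NOT x1 OR x4 OR NOT x5 OR x3) AND (NOT x1 OR NOT x4 OR x5 OR NOT x3) AND (NOT x1 OR NOT x4 OR NOT x5 OR NOT x3)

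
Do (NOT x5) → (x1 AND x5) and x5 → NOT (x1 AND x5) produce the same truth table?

No, Inverse is not equivalent to original (counterexample: x5=0, x1=0)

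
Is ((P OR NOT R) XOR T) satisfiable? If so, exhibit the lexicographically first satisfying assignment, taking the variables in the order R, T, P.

R=0, T=0, P=0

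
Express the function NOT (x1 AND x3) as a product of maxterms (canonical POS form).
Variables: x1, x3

ΠM(3) = (NOT x1 OR NOT x3)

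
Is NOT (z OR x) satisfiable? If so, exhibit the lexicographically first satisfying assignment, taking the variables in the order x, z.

x=0, z=0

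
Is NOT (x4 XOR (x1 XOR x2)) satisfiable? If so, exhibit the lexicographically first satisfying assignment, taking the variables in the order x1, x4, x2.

x1=0, x4=0, x2=0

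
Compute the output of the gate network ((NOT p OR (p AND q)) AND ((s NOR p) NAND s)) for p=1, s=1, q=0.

Substituting: ((NOT 1 OR (1 AND 0)) AND ((1 NOR 1) NAND 1))
= 0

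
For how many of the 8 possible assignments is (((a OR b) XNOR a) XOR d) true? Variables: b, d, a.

Satisfying assignments: (0,0,0), (0,0,1), (1,0,1), (1,1,0)
Count: 4 out of 8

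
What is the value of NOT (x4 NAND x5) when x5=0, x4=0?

Substituting: NOT (0 NAND 0)
= 0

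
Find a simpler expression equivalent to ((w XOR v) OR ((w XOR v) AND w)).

By absorption (E OR (E AND v) = E):
= (w XOR v)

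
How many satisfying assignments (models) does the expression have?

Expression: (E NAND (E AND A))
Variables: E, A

Satisfying assignments: (0,0), (0,1), (1,0)
Count: 3 out of 4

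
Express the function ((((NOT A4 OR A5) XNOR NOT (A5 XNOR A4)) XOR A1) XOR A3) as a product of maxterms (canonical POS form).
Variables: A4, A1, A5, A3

ΠM(0, 3, 5, 6, 8, 10, 13, 15) = (A4 OR A1 OR A5 OR A3) AND (A4 OR A1 OR NOT A5 OR NOT A3) AND (A4 OR NOT A1 OR A5 OR NOT A3) AND (A4 OR NOT A1 OR NOT A5 OR A3) AND (NOT A4 OR A1 OR A5 OR A3) AND (NOT A4 OR A1 OR NOT A5 OR A3) AND (NOT A4 OR NOT A1 OR A5 OR NOT A3) AND (NOT A4 OR NOT A1 OR NOT A5 OR NOT A3)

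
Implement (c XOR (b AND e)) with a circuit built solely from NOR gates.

((((c NOR ((b NOR b) NOR (e NOR e))) NOR (c NOR ((b NOR b) NOR (e NOR e)))) NOR ((c NOR ((b NOR b) NOR (e NOR e))) NOR (c NOR ((b NOR b) NOR (e NOR e))))) NOR ((((c NOR c) NOR (((b NOR b) NOR (e NOR e)) NOR ((b NOR b) NOR (e NOR e)))) NOR ((c NOR c) NOR (((b NOR b) NOR (e NOR e)) NOR ((b NOR b) NOR (e NOR e))))) NOR (((c NOR c) NOR (((b NOR b) NOR (e NOR e)) NOR ((b NOR b) NOR (e NOR e)))) NOR ((c NOR c) NOR (((b NOR b) NOR (e NOR e)) NOR ((b NOR b) NOR (e NOR e)))))))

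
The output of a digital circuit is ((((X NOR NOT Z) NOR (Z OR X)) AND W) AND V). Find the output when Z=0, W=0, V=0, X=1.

Substituting: ((((1 NOR NOT 0) NOR (0 OR 1)) AND 0) AND 0)
= 0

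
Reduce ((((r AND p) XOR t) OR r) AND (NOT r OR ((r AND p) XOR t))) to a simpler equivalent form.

By distribution ((E OR v) AND (E OR NOT v) = E):
= ((r AND p) XOR t)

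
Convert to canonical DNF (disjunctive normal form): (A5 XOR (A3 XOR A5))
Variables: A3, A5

(A3 AND NOT A5) OR (A3 AND A5)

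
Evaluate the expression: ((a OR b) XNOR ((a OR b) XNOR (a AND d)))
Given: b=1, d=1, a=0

Substituting: ((0 OR 1) XNOR ((0 OR 1) XNOR (0 AND 1)))
= 0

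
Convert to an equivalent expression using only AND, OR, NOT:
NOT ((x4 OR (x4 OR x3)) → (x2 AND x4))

(x4 OR (x4 OR x3)) AND NOT (x2 AND x4)
(Negated implication: NOT(A → B) = A AND NOT B)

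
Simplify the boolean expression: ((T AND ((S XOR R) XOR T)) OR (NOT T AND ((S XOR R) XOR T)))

By distribution ((E AND v) OR (E AND NOT v) = E):
= ((S XOR R) XOR T)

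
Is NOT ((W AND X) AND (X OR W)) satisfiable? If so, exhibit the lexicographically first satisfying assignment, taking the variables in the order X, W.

X=0, W=0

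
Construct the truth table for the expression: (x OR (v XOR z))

v | x | z | Output
------------------
0 | 0 | 0 | 0
0 | 0 | 1 | 1
0 | 1 | 0 | 1
0 | 1 | 1 | 1
1 | 0 | 0 | 1
1 | 0 | 1 | 0
1 | 1 | 0 | 1
1 | 1 | 1 | 1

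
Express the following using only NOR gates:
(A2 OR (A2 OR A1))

((A2 NOR ((A2 NOR A1) NOR (A2 NOR A1))) NOR (A2 NOR ((A2 NOR A1) NOR (A2 NOR A1))))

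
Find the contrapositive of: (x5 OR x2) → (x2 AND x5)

Contrapositive: NOT (x2 AND x5) → NOT (x5 OR x2)
Note: A statement and its contrapositive are logically equivalent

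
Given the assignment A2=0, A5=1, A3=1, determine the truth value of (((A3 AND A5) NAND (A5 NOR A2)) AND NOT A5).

Substituting: (((1 AND 1) NAND (1 NOR 0)) AND NOT 1)
= 0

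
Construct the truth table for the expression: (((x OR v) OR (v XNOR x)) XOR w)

x | w | v | Output
------------------
0 | 0 | 0 | 1
0 | 0 | 1 | 1
0 | 1 | 0 | 0
0 | 1 | 1 | 0
1 | 0 | 0 | 1
1 | 0 | 1 | 1
1 | 1 | 0 | 0
1 | 1 | 1 | 0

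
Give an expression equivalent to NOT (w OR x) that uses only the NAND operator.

(((w NAND w) NAND (x NAND x)) NAND ((w NAND w) NAND (x NAND x)))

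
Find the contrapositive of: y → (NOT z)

Contrapositive: z → NOT y
Note: A statement and its contrapositive are logically equivalent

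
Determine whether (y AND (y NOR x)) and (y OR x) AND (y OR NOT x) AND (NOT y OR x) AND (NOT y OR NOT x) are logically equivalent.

Yes, they are equivalent — the two output columns agree on all 4 assignments:
y | x | Expression 1 | Expression 2
-----------------------------------
0 | 0 | 0 | 0
0 | 1 | 0 | 0
1 | 0 | 0 | 0
1 | 1 | 0 | 0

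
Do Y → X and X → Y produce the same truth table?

No, Converse is not equivalent to original (counterexample: V=0, Y=0, X=1)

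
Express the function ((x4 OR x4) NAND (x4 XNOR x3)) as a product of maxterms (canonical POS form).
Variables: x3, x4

ΠM(3) = (NOT x3 OR NOT x4)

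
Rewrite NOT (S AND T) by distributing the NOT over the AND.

NOT S OR NOT T
De Morgan's: NOT(AND of terms) = OR of negations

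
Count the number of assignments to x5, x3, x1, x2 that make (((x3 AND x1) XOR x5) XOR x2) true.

Satisfying assignments: (0,0,0,1), (0,0,1,1), (0,1,0,1), (0,1,1,0), (1,0,0,0), (1,0,1,0), (1,1,0,0), (1,1,1,1)
Count: 8 out of 16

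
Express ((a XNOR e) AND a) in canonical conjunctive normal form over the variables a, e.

(a OR e) AND (a OR NOT e) AND (NOT a OR e)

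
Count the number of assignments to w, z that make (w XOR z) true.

Satisfying assignments: (0,1), (1,0)
Count: 2 out of 4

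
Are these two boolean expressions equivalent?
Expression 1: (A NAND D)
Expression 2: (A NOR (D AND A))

No. Counterexample: with D=0, A=1, Expression 1 = 1 but Expression 2 = 0.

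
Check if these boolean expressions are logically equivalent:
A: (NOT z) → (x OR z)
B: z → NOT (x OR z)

No, Inverse is not equivalent to original (counterexample: x=0, y=0, z=0)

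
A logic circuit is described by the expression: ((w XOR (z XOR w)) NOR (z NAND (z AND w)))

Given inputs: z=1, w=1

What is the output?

Substituting: ((1 XOR (1 XOR 1)) NOR (1 NAND (1 AND 1)))
= 0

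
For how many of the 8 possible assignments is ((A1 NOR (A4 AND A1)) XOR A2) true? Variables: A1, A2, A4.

Satisfying assignments: (0,0,0), (0,0,1), (1,1,0), (1,1,1)
Count: 4 out of 8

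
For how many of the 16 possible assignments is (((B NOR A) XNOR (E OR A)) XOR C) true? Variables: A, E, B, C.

Satisfying assignments: (0,0,0,1), (0,0,1,0), (0,1,0,0), (0,1,1,1), (1,0,0,1), (1,0,1,1), (1,1,0,1), (1,1,1,1)
Count: 8 out of 16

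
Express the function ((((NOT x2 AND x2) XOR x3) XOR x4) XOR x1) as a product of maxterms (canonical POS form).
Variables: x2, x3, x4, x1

ΠM(0, 3, 5, 6, 8, 11, 13, 14) = (x2 OR x3 OR x4 OR x1) AND (x2 OR x3 OR NOT x4 OR NOT x1) AND (x2 OR NOT x3 OR x4 OR NOT x1) AND (x2 OR NOT x3 OR NOT x4 OR x1) AND (NOT x2 OR x3 OR x4 OR x1) AND (NOT x2 OR x3 OR NOT x4 OR NOT x1) AND (NOT x2 OR NOT x3 OR x4 OR NOT x1) AND (NOT x2 OR NOT x3 OR NOT x4 OR x1)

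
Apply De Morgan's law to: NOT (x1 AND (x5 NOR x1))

NOT x1 OR NOT (x5 NOR x1)
De Morgan's: NOT(AND of terms) = OR of negations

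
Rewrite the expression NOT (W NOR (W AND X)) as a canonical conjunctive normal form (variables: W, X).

(W OR X) AND (W OR NOT X)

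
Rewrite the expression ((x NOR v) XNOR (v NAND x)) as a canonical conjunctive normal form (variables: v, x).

(v OR NOT x) AND (NOT v OR x)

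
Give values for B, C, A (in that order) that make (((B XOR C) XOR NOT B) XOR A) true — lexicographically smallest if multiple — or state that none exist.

B=0, C=0, A=0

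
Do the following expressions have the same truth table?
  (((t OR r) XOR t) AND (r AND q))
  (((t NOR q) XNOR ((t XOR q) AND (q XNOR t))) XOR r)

No. Counterexample: with t=0, r=0, q=1, Expression 1 = 0 but Expression 2 = 1.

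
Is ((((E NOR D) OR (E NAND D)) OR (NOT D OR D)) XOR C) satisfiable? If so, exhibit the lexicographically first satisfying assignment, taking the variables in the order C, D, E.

C=0, D=0, E=0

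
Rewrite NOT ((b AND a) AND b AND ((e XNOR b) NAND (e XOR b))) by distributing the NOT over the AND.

NOT (b AND a) OR NOT b OR NOT ((e XNOR b) NAND (e XOR b))
De Morgan's: NOT(AND of terms) = OR of negations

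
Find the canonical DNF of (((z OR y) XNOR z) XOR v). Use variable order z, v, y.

(NOT z AND NOT v AND NOT y) OR (NOT z AND v AND y) OR (z AND NOT v AND NOT y) OR (z AND NOT v AND y)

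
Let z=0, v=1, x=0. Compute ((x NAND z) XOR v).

Substituting: ((0 NAND 0) XOR 1)
= 0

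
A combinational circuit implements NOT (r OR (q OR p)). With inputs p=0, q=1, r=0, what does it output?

Substituting: NOT (0 OR (1 OR 0))
= 0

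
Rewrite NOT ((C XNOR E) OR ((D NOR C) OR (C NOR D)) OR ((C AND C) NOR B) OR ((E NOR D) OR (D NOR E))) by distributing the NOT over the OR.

NOT (C XNOR E) AND NOT ((D NOR C) OR (C NOR D)) AND NOT ((C AND C) NOR B) AND NOT ((E NOR D) OR (D NOR E))
De Morgan's: NOT(OR of terms) = AND of negations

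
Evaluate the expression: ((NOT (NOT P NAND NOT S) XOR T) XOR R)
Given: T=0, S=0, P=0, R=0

Substituting: ((NOT (NOT 0 NAND NOT 0) XOR 0) XOR 0)
= 1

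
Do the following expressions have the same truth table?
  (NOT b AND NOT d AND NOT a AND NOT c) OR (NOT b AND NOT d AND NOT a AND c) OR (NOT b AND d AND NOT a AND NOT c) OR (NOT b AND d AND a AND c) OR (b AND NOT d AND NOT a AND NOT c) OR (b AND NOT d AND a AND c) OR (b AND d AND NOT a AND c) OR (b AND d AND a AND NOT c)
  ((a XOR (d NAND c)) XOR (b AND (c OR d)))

Yes, they are equivalent — the two output columns agree on all 16 assignments:
b | d | a | c | Expression 1 | Expression 2
-------------------------------------------
0 | 0 | 0 | 0 | 1 | 1
0 | 0 | 0 | 1 | 1 | 1
0 | 0 | 1 | 0 | 0 | 0
0 | 0 | 1 | 1 | 0 | 0
0 | 1 | 0 | 0 | 1 | 1
0 | 1 | 0 | 1 | 0 | 0
0 | 1 | 1 | 0 | 0 | 0
0 | 1 | 1 | 1 | 1 | 1
1 | 0 | 0 | 0 | 1 | 1
1 | 0 | 0 | 1 | 0 | 0
1 | 0 | 1 | 0 | 0 | 0
1 | 0 | 1 | 1 | 1 | 1
1 | 1 | 0 | 0 | 0 | 0
1 | 1 | 0 | 1 | 1 | 1
1 | 1 | 1 | 0 | 1 | 1
1 | 1 | 1 | 1 | 0 | 0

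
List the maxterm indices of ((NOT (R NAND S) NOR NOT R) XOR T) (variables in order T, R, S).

ΠM(0, 1, 3, 6) = (T OR R OR S) AND (T OR R OR NOT S) AND (T OR NOT R OR NOT S) AND (NOT T OR NOT R OR S)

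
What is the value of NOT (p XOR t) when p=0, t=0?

Substituting: NOT (0 XOR 0)
= 1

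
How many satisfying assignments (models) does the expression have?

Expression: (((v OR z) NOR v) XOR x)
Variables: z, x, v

Satisfying assignments: (0,0,0), (0,1,1), (1,1,0), (1,1,1)
Count: 4 out of 8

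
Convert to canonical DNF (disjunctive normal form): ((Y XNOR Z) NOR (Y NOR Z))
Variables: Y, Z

(NOT Y AND Z) OR (Y AND NOT Z)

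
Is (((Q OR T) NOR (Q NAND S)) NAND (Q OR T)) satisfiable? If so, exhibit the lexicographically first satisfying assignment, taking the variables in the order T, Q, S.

T=0, Q=0, S=0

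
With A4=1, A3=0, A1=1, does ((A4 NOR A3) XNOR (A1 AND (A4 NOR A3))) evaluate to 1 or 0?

Substituting: ((1 NOR 0) XNOR (1 AND (1 NOR 0)))
= 1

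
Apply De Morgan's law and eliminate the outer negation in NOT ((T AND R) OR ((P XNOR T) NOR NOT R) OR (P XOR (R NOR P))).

NOT (T AND R) AND NOT ((P XNOR T) NOR NOT R) AND NOT (P XOR (R NOR P))
De Morgan's: NOT(OR of terms) = AND of negations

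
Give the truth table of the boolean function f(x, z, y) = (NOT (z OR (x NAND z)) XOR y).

x | z | y | Output
------------------
0 | 0 | 0 | 0
0 | 0 | 1 | 1
0 | 1 | 0 | 0
0 | 1 | 1 | 1
1 | 0 | 0 | 0
1 | 0 | 1 | 1
1 | 1 | 0 | 0
1 | 1 | 1 | 1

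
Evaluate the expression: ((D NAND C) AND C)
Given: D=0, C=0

Substituting: ((0 NAND 0) AND 0)
= 0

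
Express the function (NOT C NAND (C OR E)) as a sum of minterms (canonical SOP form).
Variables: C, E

Σm(0, 2, 3) = (NOT C AND NOT E) OR (C AND NOT E) OR (C AND E)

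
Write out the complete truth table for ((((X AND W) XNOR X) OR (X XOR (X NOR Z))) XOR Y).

Y | X | W | Z | Output
----------------------
0 | 0 | 0 | 0 | 1
0 | 0 | 0 | 1 | 1
0 | 0 | 1 | 0 | 1
0 | 0 | 1 | 1 | 1
0 | 1 | 0 | 0 | 1
0 | 1 | 0 | 1 | 1
0 | 1 | 1 | 0 | 1
0 | 1 | 1 | 1 | 1
1 | 0 | 0 | 0 | 0
1 | 0 | 0 | 1 | 0
1 | 0 | 1 | 0 | 0
1 | 0 | 1 | 1 | 0
1 | 1 | 0 | 0 | 0
1 | 1 | 0 | 1 | 0
1 | 1 | 1 | 0 | 0
1 | 1 | 1 | 1 | 0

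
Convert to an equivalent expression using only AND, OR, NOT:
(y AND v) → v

NOT (y AND v) OR v
(Implication elimination: A → B = NOT A OR B)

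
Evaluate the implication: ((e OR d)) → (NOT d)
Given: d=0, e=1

Antecedent ((e OR d)) = 1; consequent (NOT d) = 1.
1 → 1 = 1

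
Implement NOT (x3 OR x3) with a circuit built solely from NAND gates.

(((x3 NAND x3) NAND (x3 NAND x3)) NAND ((x3 NAND x3) NAND (x3 NAND x3)))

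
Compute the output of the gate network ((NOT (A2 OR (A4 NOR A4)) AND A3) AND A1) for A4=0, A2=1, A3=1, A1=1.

Substituting: ((NOT (1 OR (0 NOR 0)) AND 1) AND 1)
= 0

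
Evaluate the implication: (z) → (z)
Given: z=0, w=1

Antecedent (z) = 0; consequent (z) = 0.
0 → 0 = 1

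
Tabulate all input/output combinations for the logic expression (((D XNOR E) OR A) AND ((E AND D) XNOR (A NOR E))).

D | E | A | Output
------------------
0 | 0 | 0 | 0
0 | 0 | 1 | 1
0 | 1 | 0 | 0
0 | 1 | 1 | 1
1 | 0 | 0 | 0
1 | 0 | 1 | 1
1 | 1 | 0 | 0
1 | 1 | 1 | 0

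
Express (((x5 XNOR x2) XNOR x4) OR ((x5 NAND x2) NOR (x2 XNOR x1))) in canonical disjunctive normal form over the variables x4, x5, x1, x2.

(NOT x4 AND NOT x5 AND NOT x1 AND x2) OR (NOT x4 AND NOT x5 AND x1 AND x2) OR (NOT x4 AND x5 AND NOT x1 AND NOT x2) OR (NOT x4 AND x5 AND NOT x1 AND x2) OR (NOT x4 AND x5 AND x1 AND NOT x2) OR (x4 AND NOT x5 AND NOT x1 AND NOT x2) OR (x4 AND NOT x5 AND x1 AND NOT x2) OR (x4 AND x5 AND NOT x1 AND x2) OR (x4 AND x5 AND x1 AND x2)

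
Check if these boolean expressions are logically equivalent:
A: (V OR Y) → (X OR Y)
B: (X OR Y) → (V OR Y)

No, Converse is not equivalent to original (counterexample: V=0, X=1, Y=0)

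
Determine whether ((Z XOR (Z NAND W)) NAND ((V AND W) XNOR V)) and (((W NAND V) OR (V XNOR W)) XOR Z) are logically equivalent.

No. Counterexample: with W=0, V=0, Z=0, Expression 1 = 0 but Expression 2 = 1.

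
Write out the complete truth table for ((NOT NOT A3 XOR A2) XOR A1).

A2 | A1 | A3 | Output
---------------------
0 | 0 | 0 | 0
0 | 0 | 1 | 1
0 | 1 | 0 | 1
0 | 1 | 1 | 0
1 | 0 | 0 | 1
1 | 0 | 1 | 0
1 | 1 | 0 | 0
1 | 1 | 1 | 1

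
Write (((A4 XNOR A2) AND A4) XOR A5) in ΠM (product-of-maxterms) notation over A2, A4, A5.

ΠM(0, 2, 4, 7) = (A2 OR A4 OR A5) AND (A2 OR NOT A4 OR A5) AND (NOT A2 OR A4 OR A5) AND (NOT A2 OR NOT A4 OR NOT A5)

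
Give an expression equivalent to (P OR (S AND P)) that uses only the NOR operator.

((P NOR ((S NOR S) NOR (P NOR P))) NOR (P NOR ((S NOR S) NOR (P NOR P))))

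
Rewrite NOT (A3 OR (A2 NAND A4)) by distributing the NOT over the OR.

NOT A3 AND NOT (A2 NAND A4)
De Morgan's: NOT(OR of terms) = AND of negations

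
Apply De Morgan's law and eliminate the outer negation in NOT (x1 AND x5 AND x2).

NOT x1 OR NOT x5 OR NOT x2
De Morgan's: NOT(AND of terms) = OR of negations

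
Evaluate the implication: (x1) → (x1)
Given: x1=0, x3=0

Antecedent (x1) = 0; consequent (x1) = 0.
0 → 0 = 1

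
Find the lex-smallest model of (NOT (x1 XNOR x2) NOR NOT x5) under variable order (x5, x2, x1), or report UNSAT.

x5=1, x2=0, x1=0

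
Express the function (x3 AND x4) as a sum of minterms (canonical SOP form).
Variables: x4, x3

Σm(3) = (x4 AND x3)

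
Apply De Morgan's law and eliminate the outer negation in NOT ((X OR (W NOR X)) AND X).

NOT (X OR (W NOR X)) OR NOT X
De Morgan's: NOT(AND of terms) = OR of negations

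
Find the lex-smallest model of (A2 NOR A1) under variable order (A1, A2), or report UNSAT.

A1=0, A2=0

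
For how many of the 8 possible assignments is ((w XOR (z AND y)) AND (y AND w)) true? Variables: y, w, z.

Satisfying assignments: (1,1,0)
Count: 1 out of 8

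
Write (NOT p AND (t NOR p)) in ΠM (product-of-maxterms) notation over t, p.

ΠM(1, 2, 3) = (t OR NOT p) AND (NOT t OR p) AND (NOT t OR NOT p)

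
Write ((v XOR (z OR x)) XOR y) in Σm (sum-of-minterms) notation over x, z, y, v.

Σm(1, 2, 4, 7, 8, 11, 12, 15) = (NOT x AND NOT z AND NOT y AND v) OR (NOT x AND NOT z AND y AND NOT v) OR (NOT x AND z AND NOT y AND NOT v) OR (NOT x AND z AND y AND v) OR (x AND NOT z AND NOT y AND NOT v) OR (x AND NOT z AND y AND v) OR (x AND z AND NOT y AND NOT v) OR (x AND z AND y AND v)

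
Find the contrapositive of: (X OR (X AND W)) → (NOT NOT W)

Contrapositive: NOT W → NOT (X OR (X AND W))
Note: A statement and its contrapositive are logically equivalent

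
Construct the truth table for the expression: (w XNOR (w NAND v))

w | v | Output
--------------
0 | 0 | 0
0 | 1 | 0
1 | 0 | 1
1 | 1 | 0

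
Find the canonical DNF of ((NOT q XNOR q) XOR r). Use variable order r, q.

(r AND NOT q) OR (r AND q)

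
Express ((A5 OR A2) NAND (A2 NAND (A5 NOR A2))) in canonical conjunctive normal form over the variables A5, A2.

(A5 OR NOT A2) AND (NOT A5 OR A2) AND (NOT A5 OR NOT A2)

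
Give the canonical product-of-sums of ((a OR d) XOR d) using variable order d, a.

ΠM(0, 2, 3) = (d OR a) AND (NOT d OR a) AND (NOT d OR NOT a)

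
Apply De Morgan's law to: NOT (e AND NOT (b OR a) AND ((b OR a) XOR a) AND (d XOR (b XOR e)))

NOT e OR (b OR a) OR NOT ((b OR a) XOR a) OR NOT (d XOR (b XOR e))
De Morgan's: NOT(AND of terms) = OR of negations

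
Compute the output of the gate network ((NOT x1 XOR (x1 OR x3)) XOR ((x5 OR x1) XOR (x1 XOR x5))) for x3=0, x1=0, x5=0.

Substituting: ((NOT 0 XOR (0 OR 0)) XOR ((0 OR 0) XOR (0 XOR 0)))
= 1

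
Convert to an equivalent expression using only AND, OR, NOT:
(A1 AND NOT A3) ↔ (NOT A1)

((A1 AND NOT A3) AND (NOT A1)) OR (NOT (A1 AND NOT A3) AND A1)
(Biconditional = both true or both false)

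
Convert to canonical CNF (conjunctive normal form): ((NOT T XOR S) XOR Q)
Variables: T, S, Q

(T OR S OR NOT Q) AND (T OR NOT S OR Q) AND (NOT T OR S OR Q) AND (NOT T OR NOT S OR NOT Q)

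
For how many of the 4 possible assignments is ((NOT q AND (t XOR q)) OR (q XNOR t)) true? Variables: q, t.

Satisfying assignments: (0,0), (0,1), (1,1)
Count: 3 out of 4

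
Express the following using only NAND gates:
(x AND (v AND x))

((x NAND ((v NAND x) NAND (v NAND x))) NAND (x NAND ((v NAND x) NAND (v NAND x))))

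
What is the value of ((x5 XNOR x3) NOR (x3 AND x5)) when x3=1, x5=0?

Substituting: ((0 XNOR 1) NOR (1 AND 0))
= 1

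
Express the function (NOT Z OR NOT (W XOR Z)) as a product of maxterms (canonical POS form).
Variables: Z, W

ΠM(2) = (NOT Z OR W)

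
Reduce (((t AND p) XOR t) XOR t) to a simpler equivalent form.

By XOR self-cancellation ((E XOR v) XOR v = E):
= (t AND p)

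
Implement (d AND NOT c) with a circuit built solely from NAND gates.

((d NAND (c NAND c)) NAND (d NAND (c NAND c)))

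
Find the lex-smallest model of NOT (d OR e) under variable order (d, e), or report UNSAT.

d=0, e=0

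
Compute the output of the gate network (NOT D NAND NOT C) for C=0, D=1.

Substituting: (NOT 1 NAND NOT 0)
= 1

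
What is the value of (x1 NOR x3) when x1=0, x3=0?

Substituting: (0 NOR 0)
= 1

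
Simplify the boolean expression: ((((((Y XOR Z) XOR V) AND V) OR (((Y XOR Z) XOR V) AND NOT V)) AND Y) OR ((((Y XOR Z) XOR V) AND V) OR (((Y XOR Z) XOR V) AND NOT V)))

By absorption (E OR (E AND v) = E) then distribution ((E AND v) OR (E AND NOT v) = E):
= ((Y XOR Z) XOR V)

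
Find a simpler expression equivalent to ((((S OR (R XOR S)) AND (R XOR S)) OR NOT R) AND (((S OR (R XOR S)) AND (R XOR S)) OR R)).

By distribution ((E OR v) AND (E OR NOT v) = E) then absorption (E AND (E OR v) = E):
= (R XOR S)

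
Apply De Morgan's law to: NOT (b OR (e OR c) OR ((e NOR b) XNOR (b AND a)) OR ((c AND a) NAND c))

NOT b AND NOT (e OR c) AND NOT ((e NOR b) XNOR (b AND a)) AND NOT ((c AND a) NAND c)
De Morgan's: NOT(OR of terms) = AND of negations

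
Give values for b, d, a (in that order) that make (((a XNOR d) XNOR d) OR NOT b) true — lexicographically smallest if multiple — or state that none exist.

b=0, d=0, a=0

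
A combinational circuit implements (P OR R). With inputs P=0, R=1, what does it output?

Substituting: (0 OR 1)
= 1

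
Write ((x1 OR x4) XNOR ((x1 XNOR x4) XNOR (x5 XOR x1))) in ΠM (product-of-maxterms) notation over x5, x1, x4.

ΠM(2, 4, 5, 7) = (x5 OR NOT x1 OR x4) AND (NOT x5 OR x1 OR x4) AND (NOT x5 OR x1 OR NOT x4) AND (NOT x5 OR NOT x1 OR NOT x4)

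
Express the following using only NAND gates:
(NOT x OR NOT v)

(((x NAND x) NAND (x NAND x)) NAND ((v NAND v) NAND (v NAND v)))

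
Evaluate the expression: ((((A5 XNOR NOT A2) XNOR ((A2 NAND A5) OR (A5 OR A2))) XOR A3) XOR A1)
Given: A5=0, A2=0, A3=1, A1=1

Substituting: ((((0 XNOR NOT 0) XNOR ((0 NAND 0) OR (0 OR 0))) XOR 1) XOR 1)
= 0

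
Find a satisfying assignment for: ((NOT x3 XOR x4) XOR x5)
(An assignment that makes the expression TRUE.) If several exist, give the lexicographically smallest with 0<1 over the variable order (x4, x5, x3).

x4=0, x5=0, x3=0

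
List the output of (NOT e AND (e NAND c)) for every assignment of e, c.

e | c | Output
--------------
0 | 0 | 1
0 | 1 | 1
1 | 0 | 0
1 | 1 | 0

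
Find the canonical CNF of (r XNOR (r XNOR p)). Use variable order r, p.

(r OR p) AND (NOT r OR p)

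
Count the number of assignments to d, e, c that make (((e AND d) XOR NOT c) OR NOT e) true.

Satisfying assignments: (0,0,0), (0,0,1), (0,1,0), (1,0,0), (1,0,1), (1,1,1)
Count: 6 out of 8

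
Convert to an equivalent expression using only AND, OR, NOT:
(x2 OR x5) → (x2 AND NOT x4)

NOT (x2 OR x5) OR (x2 AND NOT x4)
(Implication elimination: A → B = NOT A OR B)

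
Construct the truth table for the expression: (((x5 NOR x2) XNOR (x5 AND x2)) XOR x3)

x5 | x2 | x3 | Output
---------------------
0 | 0 | 0 | 0
0 | 0 | 1 | 1
0 | 1 | 0 | 1
0 | 1 | 1 | 0
1 | 0 | 0 | 1
1 | 0 | 1 | 0
1 | 1 | 0 | 0
1 | 1 | 1 | 1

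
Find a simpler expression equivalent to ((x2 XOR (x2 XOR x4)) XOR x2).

By XOR self-cancellation ((E XOR v) XOR v = E):
= (x2 XOR x4)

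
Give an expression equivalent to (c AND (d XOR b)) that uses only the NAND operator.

((c NAND ((d NAND (d NAND b)) NAND (b NAND (d NAND b)))) NAND (c NAND ((d NAND (d NAND b)) NAND (b NAND (d NAND b)))))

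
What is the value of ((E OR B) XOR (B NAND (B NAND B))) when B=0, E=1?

Substituting: ((1 OR 0) XOR (0 NAND (0 NAND 0)))
= 0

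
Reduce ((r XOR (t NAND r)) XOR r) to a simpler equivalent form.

By XOR self-cancellation ((E XOR v) XOR v = E):
= (t NAND r)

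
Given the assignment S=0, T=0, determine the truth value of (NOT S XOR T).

Substituting: (NOT 0 XOR 0)
= 1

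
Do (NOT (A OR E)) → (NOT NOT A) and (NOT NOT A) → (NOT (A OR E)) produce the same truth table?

No, Converse is not equivalent to original (counterexample: A=0, C=0, E=0)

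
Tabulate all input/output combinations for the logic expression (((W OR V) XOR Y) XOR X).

Y | W | V | X | Output
----------------------
0 | 0 | 0 | 0 | 0
0 | 0 | 0 | 1 | 1
0 | 0 | 1 | 0 | 1
0 | 0 | 1 | 1 | 0
0 | 1 | 0 | 0 | 1
0 | 1 | 0 | 1 | 0
0 | 1 | 1 | 0 | 1
0 | 1 | 1 | 1 | 0
1 | 0 | 0 | 0 | 1
1 | 0 | 0 | 1 | 0
1 | 0 | 1 | 0 | 0
1 | 0 | 1 | 1 | 1
1 | 1 | 0 | 0 | 0
1 | 1 | 0 | 1 | 1
1 | 1 | 1 | 0 | 0
1 | 1 | 1 | 1 | 1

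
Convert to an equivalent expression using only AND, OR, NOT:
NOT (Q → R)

Q AND NOT R
(Negated implication: NOT(A → B) = A AND NOT B)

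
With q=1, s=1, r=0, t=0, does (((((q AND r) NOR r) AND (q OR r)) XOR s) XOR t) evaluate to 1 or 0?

Substituting: (((((1 AND 0) NOR 0) AND (1 OR 0)) XOR 1) XOR 0)
= 0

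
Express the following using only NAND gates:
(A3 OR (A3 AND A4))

((A3 NAND A3) NAND (((A3 NAND A4) NAND (A3 NAND A4)) NAND ((A3 NAND A4) NAND (A3 NAND A4))))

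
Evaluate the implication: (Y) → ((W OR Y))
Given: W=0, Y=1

Antecedent (Y) = 1; consequent ((W OR Y)) = 1.
1 → 1 = 1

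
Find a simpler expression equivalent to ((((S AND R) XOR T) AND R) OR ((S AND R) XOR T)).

By absorption (E OR (E AND v) = E):
= ((S AND R) XOR T)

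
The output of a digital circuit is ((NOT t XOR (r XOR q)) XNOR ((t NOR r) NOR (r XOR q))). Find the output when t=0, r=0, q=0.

Substituting: ((NOT 0 XOR (0 XOR 0)) XNOR ((0 NOR 0) NOR (0 XOR 0)))
= 0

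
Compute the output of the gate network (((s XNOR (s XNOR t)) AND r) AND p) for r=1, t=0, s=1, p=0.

Substituting: (((1 XNOR (1 XNOR 0)) AND 1) AND 0)
= 0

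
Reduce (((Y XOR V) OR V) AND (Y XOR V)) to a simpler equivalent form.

By absorption (E AND (E OR v) = E):
= (Y XOR V)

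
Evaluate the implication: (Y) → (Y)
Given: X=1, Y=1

Antecedent (Y) = 1; consequent (Y) = 1.
1 → 1 = 1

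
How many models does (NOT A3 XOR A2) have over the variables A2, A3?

Satisfying assignments: (0,0), (1,1)
Count: 2 out of 4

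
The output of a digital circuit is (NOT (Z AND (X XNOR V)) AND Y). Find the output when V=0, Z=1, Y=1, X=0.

Substituting: (NOT (1 AND (0 XNOR 0)) AND 1)
= 0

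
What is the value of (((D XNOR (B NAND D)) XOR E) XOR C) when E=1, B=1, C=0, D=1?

Substituting: (((1 XNOR (1 NAND 1)) XOR 1) XOR 0)
= 1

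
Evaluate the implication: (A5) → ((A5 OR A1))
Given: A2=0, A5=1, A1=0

Antecedent (A5) = 1; consequent ((A5 OR A1)) = 1.
1 → 1 = 1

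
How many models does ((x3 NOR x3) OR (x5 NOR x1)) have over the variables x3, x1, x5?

Satisfying assignments: (0,0,0), (0,0,1), (0,1,0), (0,1,1), (1,0,0)
Count: 5 out of 8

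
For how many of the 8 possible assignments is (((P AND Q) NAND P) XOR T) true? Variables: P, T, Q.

Satisfying assignments: (0,0,0), (0,0,1), (1,0,0), (1,1,1)
Count: 4 out of 8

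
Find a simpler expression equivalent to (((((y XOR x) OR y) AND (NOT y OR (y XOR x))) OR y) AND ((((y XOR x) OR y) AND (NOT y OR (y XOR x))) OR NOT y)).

By distribution ((E OR v) AND (E OR NOT v) = E) then distribution ((E OR v) AND (E OR NOT v) = E):
= (y XOR x)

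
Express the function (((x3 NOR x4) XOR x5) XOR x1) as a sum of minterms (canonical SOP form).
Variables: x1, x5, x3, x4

Σm(0, 5, 6, 7, 9, 10, 11, 12) = (NOT x1 AND NOT x5 AND NOT x3 AND NOT x4) OR (NOT x1 AND x5 AND NOT x3 AND x4) OR (NOT x1 AND x5 AND x3 AND NOT x4) OR (NOT x1 AND x5 AND x3 AND x4) OR (x1 AND NOT x5 AND NOT x3 AND x4) OR (x1 AND NOT x5 AND x3 AND NOT x4) OR (x1 AND NOT x5 AND x3 AND x4) OR (x1 AND x5 AND NOT x3 AND NOT x4)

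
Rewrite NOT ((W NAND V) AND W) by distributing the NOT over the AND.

NOT (W NAND V) OR NOT W
De Morgan's: NOT(AND of terms) = OR of negations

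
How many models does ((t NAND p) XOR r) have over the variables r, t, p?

Satisfying assignments: (0,0,0), (0,0,1), (0,1,0), (1,1,1)
Count: 4 out of 8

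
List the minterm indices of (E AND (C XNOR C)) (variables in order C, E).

Σm(1, 3) = (NOT C AND E) OR (C AND E)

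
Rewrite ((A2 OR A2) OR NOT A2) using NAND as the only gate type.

((((A2 NAND A2) NAND (A2 NAND A2)) NAND ((A2 NAND A2) NAND (A2 NAND A2))) NAND ((A2 NAND A2) NAND (A2 NAND A2)))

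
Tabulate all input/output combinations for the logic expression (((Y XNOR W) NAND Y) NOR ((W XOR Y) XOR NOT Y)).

W | Y | Output
--------------
0 | 0 | 0
0 | 1 | 0
1 | 0 | 0
1 | 1 | 1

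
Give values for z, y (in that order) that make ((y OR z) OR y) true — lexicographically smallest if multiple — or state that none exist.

z=0, y=1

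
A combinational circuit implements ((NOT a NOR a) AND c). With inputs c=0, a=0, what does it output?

Substituting: ((NOT 0 NOR 0) AND 0)
= 0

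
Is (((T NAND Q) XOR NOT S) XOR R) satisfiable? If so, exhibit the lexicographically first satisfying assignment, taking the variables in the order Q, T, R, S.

Q=0, T=0, R=0, S=1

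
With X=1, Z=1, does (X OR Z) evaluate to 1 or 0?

Substituting: (1 OR 1)
= 1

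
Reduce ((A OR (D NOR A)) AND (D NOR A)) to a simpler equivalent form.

By absorption (E AND (E OR v) = E):
= (D NOR A)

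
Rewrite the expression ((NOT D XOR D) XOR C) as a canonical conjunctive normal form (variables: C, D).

(NOT C OR D) AND (NOT C OR NOT D)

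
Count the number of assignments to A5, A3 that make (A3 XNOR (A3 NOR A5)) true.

Satisfying assignments: (1,0)
Count: 1 out of 4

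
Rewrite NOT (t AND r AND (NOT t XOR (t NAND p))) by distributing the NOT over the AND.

NOT t OR NOT r OR NOT (NOT t XOR (t NAND p))
De Morgan's: NOT(AND of terms) = OR of negations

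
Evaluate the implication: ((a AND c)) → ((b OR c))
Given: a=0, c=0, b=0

Antecedent ((a AND c)) = 0; consequent ((b OR c)) = 0.
0 → 0 = 1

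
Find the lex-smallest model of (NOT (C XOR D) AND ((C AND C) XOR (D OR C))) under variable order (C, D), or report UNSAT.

UNSATISFIABLE - no assignment makes this expression true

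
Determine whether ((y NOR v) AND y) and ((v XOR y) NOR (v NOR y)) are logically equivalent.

No. Counterexample: with v=1, y=1, Expression 1 = 0 but Expression 2 = 1.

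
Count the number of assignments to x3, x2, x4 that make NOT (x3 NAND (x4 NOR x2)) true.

Satisfying assignments: (1,0,0)
Count: 1 out of 8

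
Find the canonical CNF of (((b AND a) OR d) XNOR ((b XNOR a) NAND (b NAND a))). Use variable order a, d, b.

(a OR d OR NOT b) AND (a OR NOT d OR b) AND (NOT a OR d OR b)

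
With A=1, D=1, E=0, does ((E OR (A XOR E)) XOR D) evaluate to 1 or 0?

Substituting: ((0 OR (1 XOR 0)) XOR 1)
= 0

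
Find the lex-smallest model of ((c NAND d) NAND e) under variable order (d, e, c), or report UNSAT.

d=0, e=0, c=0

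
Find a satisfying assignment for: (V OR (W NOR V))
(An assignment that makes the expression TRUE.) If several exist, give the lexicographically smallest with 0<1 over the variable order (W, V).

W=0, V=0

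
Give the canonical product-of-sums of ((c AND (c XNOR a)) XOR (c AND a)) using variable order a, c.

ΠM(0, 1, 2, 3) = (a OR c) AND (a OR NOT c) AND (NOT a OR c) AND (NOT a OR NOT c)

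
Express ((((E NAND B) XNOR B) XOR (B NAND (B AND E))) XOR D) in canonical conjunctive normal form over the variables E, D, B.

(E OR D OR NOT B) AND (E OR NOT D OR B) AND (NOT E OR D OR NOT B) AND (NOT E OR NOT D OR B)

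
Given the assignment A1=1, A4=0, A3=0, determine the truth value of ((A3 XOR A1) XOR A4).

Substituting: ((0 XOR 1) XOR 0)
= 1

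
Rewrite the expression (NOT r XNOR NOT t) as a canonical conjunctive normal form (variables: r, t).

(r OR NOT t) AND (NOT r OR t)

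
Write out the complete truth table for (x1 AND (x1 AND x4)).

x1 | x4 | Output
----------------
0 | 0 | 0
0 | 1 | 0
1 | 0 | 0
1 | 1 | 1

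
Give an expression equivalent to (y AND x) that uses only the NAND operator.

((y NAND x) NAND (y NAND x))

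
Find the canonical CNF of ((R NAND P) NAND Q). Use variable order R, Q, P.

(R OR NOT Q OR P) AND (R OR NOT Q OR NOT P) AND (NOT R OR NOT Q OR P)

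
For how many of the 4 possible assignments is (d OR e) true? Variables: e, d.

Satisfying assignments: (0,1), (1,0), (1,1)
Count: 3 out of 4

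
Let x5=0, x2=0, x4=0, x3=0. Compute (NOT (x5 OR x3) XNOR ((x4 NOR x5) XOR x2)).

Substituting: (NOT (0 OR 0) XNOR ((0 NOR 0) XOR 0))
= 1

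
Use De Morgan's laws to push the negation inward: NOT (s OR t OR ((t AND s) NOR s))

NOT s AND NOT t AND NOT ((t AND s) NOR s)
De Morgan's: NOT(OR of terms) = AND of negations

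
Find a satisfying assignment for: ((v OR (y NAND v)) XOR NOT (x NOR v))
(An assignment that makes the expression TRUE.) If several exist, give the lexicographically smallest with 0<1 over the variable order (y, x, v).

y=0, x=0, v=0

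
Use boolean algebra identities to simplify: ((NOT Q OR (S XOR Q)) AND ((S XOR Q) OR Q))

By distribution ((E OR v) AND (E OR NOT v) = E):
= (S XOR Q)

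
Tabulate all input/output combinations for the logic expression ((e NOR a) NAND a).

a | e | Output
--------------
0 | 0 | 1
0 | 1 | 1
1 | 0 | 1
1 | 1 | 1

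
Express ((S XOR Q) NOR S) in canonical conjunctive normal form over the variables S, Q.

(S OR NOT Q) AND (NOT S OR Q) AND (NOT S OR NOT Q)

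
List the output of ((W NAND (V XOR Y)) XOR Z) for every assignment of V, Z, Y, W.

V | Z | Y | W | Output
----------------------
0 | 0 | 0 | 0 | 1
0 | 0 | 0 | 1 | 1
0 | 0 | 1 | 0 | 1
0 | 0 | 1 | 1 | 0
0 | 1 | 0 | 0 | 0
0 | 1 | 0 | 1 | 0
0 | 1 | 1 | 0 | 0
0 | 1 | 1 | 1 | 1
1 | 0 | 0 | 0 | 1
1 | 0 | 0 | 1 | 0
1 | 0 | 1 | 0 | 1
1 | 0 | 1 | 1 | 1
1 | 1 | 0 | 0 | 0
1 | 1 | 0 | 1 | 1
1 | 1 | 1 | 0 | 0
1 | 1 | 1 | 1 | 0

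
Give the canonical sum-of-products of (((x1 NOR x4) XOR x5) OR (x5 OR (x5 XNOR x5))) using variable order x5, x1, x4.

Σm(0, 1, 2, 3, 4, 5, 6, 7) = (NOT x5 AND NOT x1 AND NOT x4) OR (NOT x5 AND NOT x1 AND x4) OR (NOT x5 AND x1 AND NOT x4) OR (NOT x5 AND x1 AND x4) OR (x5 AND NOT x1 AND NOT x4) OR (x5 AND NOT x1 AND x4) OR (x5 AND x1 AND NOT x4) OR (x5 AND x1 AND x4)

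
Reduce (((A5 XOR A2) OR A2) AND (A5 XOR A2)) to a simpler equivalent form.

By absorption (E AND (E OR v) = E):
= (A5 XOR A2)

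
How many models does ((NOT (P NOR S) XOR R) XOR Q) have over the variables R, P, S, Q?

Satisfying assignments: (0,0,0,1), (0,0,1,0), (0,1,0,0), (0,1,1,0), (1,0,0,0), (1,0,1,1), (1,1,0,1), (1,1,1,1)
Count: 8 out of 16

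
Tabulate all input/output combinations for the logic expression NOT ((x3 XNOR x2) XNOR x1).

x2 | x3 | x1 | Output
---------------------
0 | 0 | 0 | 1
0 | 0 | 1 | 0
0 | 1 | 0 | 0
0 | 1 | 1 | 1
1 | 0 | 0 | 0
1 | 0 | 1 | 1
1 | 1 | 0 | 1
1 | 1 | 1 | 0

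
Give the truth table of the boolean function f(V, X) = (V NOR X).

V | X | Output
--------------
0 | 0 | 1
0 | 1 | 0
1 | 0 | 0
1 | 1 | 0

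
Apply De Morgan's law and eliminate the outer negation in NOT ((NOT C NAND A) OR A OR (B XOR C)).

NOT (NOT C NAND A) AND NOT A AND NOT (B XOR C)
De Morgan's: NOT(OR of terms) = AND of negations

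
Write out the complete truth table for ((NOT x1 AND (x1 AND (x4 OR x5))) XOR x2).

x2 | x4 | x5 | x1 | Output
--------------------------
0 | 0 | 0 | 0 | 0
0 | 0 | 0 | 1 | 0
0 | 0 | 1 | 0 | 0
0 | 0 | 1 | 1 | 0
0 | 1 | 0 | 0 | 0
0 | 1 | 0 | 1 | 0
0 | 1 | 1 | 0 | 0
0 | 1 | 1 | 1 | 0
1 | 0 | 0 | 0 | 1
1 | 0 | 0 | 1 | 1
1 | 0 | 1 | 0 | 1
1 | 0 | 1 | 1 | 1
1 | 1 | 0 | 0 | 1
1 | 1 | 0 | 1 | 1
1 | 1 | 1 | 0 | 1
1 | 1 | 1 | 1 | 1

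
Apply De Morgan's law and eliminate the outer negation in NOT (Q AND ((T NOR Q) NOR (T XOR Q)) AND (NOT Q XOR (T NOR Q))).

NOT Q OR NOT ((T NOR Q) NOR (T XOR Q)) OR NOT (NOT Q XOR (T NOR Q))
De Morgan's: NOT(AND of terms) = OR of negations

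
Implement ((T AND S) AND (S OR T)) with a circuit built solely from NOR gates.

((((T NOR T) NOR (S NOR S)) NOR ((T NOR T) NOR (S NOR S))) NOR (((S NOR T) NOR (S NOR T)) NOR ((S NOR T) NOR (S NOR T))))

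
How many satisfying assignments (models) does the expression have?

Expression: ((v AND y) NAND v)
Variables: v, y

Satisfying assignments: (0,0), (0,1), (1,0)
Count: 3 out of 4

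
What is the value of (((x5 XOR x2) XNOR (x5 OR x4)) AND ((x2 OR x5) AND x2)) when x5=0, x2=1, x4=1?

Substituting: (((0 XOR 1) XNOR (0 OR 1)) AND ((1 OR 0) AND 1))
= 1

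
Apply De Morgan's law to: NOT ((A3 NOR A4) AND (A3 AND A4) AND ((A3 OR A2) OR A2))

NOT (A3 NOR A4) OR NOT (A3 AND A4) OR NOT ((A3 OR A2) OR A2)
De Morgan's: NOT(AND of terms) = OR of negations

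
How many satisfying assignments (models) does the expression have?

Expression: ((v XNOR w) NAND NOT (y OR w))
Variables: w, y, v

Satisfying assignments: (0,0,1), (0,1,0), (0,1,1), (1,0,0), (1,0,1), (1,1,0), (1,1,1)
Count: 7 out of 8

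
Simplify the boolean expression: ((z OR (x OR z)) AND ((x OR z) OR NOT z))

By distribution ((E OR v) AND (E OR NOT v) = E):
= (x OR z)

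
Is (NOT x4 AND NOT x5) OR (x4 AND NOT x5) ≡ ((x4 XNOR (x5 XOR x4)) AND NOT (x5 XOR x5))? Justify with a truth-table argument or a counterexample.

Yes, they are equivalent — the two output columns agree on all 4 assignments:
x4 | x5 | Expression 1 | Expression 2
-------------------------------------
0 | 0 | 1 | 1
0 | 1 | 0 | 0
1 | 0 | 1 | 1
1 | 1 | 0 | 0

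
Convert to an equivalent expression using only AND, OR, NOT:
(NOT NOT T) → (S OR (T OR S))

NOT T OR (S OR (T OR S))
(Implication elimination: A → B = NOT A OR B)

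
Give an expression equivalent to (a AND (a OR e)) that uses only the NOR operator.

((a NOR a) NOR (((a NOR e) NOR (a NOR e)) NOR ((a NOR e) NOR (a NOR e))))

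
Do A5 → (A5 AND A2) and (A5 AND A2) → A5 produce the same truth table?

No, Converse is not equivalent to original (counterexample: A5=1, A2=0, A1=0)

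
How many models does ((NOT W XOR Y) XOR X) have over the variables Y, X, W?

Satisfying assignments: (0,0,0), (0,1,1), (1,0,1), (1,1,0)
Count: 4 out of 8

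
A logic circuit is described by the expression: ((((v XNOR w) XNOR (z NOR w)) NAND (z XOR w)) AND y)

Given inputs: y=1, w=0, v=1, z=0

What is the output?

Substituting: ((((1 XNOR 0) XNOR (0 NOR 0)) NAND (0 XOR 0)) AND 1)
= 1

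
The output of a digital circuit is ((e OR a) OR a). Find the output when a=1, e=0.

Substituting: ((0 OR 1) OR 1)
= 1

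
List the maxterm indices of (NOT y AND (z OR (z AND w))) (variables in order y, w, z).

ΠM(0, 2, 4, 5, 6, 7) = (y OR w OR z) AND (y OR NOT w OR z) AND (NOT y OR w OR z) AND (NOT y OR w OR NOT z) AND (NOT y OR NOT w OR z) AND (NOT y OR NOT w OR NOT z)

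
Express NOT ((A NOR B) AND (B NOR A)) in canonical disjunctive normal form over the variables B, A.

(NOT B AND A) OR (B AND NOT A) OR (B AND A)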